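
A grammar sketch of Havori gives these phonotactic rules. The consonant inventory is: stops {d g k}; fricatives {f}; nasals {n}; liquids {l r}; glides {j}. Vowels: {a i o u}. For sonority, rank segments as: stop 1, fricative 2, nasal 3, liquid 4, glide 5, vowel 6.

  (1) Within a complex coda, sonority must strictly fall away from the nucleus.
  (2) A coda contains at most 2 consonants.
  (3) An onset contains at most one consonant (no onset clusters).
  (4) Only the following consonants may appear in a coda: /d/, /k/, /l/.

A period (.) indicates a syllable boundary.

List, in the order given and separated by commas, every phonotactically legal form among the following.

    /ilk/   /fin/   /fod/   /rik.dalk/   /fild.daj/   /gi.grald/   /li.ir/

/ilk/, /fod/, /rik.dalk/

/ilk/ — σ1 onset /∅/, coda /lk/ (4→1 falls) ok → phonotactically legal
/fin/ — violates constraint 4: syllable 1 coda contains /n/, which is not a licensed coda consonant → phonotactically illegal
/fod/ — σ1 onset /f/, coda /d/ ok → phonotactically legal
/rik.dalk/ — σ1 onset /r/, coda /k/ ok; σ2 onset /d/, coda /lk/ (4→1 falls) ok → phonotactically legal
/fild.daj/ — violates constraint 4: syllable 2 coda contains /j/, which is not a licensed coda consonant → phonotactically illegal
/gi.grald/ — violates constraint 3: syllable 2 onset /gr/ has 2 consonants (> 1) → phonotactically illegal
/li.ir/ — violates constraint 4: syllable 2 coda contains /r/, which is not a licensed coda consonant → phonotactically illegal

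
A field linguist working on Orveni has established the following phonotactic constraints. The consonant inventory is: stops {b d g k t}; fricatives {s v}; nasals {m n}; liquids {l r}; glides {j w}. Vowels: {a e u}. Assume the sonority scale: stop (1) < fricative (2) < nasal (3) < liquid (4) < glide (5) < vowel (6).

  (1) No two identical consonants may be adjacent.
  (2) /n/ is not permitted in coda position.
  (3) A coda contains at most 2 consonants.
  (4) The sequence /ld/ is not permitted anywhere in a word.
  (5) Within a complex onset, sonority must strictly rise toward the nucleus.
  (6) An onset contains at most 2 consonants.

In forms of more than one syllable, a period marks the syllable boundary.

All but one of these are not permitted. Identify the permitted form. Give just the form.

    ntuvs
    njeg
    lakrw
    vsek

njeg

ntuvs — violates constraint 5: syllable 1 onset /nt/: /n/ (nasal, 3) → /t/ (stop, 1) does not rise → not permitted
njeg — σ1 onset /nj/ (3→5 rises), coda /g/ ok → permitted
lakrw — violates constraint 3: syllable 1 coda /krw/ has 3 consonants (> 2) → not permitted
vsek — violates constraint 5: syllable 1 onset /vs/: /v/ (fricative, 2) → /s/ (fricative, 2) does not rise → not permitted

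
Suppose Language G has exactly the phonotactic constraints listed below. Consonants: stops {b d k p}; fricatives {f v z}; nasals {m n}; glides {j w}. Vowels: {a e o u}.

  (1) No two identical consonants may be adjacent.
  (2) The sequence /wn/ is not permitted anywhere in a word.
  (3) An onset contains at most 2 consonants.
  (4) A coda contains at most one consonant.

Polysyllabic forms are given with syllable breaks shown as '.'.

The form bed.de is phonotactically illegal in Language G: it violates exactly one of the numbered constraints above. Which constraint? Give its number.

1

bed.de: adjacent identical consonants /dd/.
This is a violation of constraint 1: "No two identical consonants may be adjacent."
The remaining constraints (2, 3, 4) are satisfied.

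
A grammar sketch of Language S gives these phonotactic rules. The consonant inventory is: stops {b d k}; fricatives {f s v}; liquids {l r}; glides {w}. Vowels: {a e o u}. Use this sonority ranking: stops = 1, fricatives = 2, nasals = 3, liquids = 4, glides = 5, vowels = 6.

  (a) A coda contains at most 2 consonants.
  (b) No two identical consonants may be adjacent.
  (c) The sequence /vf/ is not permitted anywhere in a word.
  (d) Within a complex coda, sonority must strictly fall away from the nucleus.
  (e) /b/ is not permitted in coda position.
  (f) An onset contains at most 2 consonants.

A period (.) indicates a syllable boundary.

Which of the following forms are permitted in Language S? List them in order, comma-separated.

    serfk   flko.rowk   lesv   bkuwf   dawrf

serfk — violates constraint (a): syllable 1 coda /rfk/ has 3 consonants (> 2) → not permitted
flko.rowk — violates constraint (f): syllable 1 onset /flk/ has 3 consonants (> 2) → not permitted
lesv — violates constraint (d): syllable 1 coda /sv/: /s/ (fricative, 2) → /v/ (fricative, 2) does not fall → not permitted
bkuwf — σ1 onset /bk/ (2C), coda /wf/ (5→2 falls) ok → permitted
dawrf — violates constraint (a): syllable 1 coda /wrf/ has 3 consonants (> 2) → not permitted

bkuwf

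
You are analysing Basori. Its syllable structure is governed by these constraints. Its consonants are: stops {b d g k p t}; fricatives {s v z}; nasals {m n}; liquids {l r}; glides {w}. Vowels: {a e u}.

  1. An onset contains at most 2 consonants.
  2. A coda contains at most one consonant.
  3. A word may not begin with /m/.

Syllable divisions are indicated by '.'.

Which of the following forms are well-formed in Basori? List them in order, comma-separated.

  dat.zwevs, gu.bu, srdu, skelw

gu.bu

dat.zwevs — violates constraint 2: syllable 2 coda /vs/ has 2 consonants (> 1) → ill-formed
gu.bu — σ1 onset /g/, coda /∅/ ok; σ2 onset /b/, coda /∅/ ok → well-formed
srdu — violates constraint 1: syllable 1 onset /srd/ has 3 consonants (> 2) → ill-formed
skelw — violates constraint 2: syllable 1 coda /lw/ has 2 consonants (> 1) → ill-formed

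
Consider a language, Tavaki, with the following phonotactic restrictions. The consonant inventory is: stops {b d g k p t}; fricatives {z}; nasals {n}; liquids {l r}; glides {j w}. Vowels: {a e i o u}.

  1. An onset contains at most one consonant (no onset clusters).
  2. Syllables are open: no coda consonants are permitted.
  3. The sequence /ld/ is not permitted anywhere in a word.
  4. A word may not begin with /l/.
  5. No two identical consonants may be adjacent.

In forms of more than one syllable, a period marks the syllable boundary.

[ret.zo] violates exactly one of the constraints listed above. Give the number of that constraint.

2

[ret.zo]: syllable 1 coda /t/ has 1 consonant (> 0).
This is a violation of constraint 2: "Syllables are open: no coda consonants are permitted."
The remaining constraints (1, 3, 4, 5) are satisfied.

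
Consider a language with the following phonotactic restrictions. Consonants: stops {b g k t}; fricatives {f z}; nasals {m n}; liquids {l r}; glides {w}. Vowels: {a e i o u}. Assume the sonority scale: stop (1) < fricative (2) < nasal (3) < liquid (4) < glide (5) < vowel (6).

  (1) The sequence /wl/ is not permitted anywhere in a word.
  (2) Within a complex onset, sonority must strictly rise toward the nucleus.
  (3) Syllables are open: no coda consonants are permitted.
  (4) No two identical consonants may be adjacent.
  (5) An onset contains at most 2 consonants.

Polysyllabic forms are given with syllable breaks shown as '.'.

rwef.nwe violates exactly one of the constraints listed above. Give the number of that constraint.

rwef.nwe: syllable 1 coda /f/ has 1 consonant (> 0).
This is a violation of constraint 3: "Syllables are open: no coda consonants are permitted."
The remaining constraints (1, 2, 4, 5) are satisfied.

3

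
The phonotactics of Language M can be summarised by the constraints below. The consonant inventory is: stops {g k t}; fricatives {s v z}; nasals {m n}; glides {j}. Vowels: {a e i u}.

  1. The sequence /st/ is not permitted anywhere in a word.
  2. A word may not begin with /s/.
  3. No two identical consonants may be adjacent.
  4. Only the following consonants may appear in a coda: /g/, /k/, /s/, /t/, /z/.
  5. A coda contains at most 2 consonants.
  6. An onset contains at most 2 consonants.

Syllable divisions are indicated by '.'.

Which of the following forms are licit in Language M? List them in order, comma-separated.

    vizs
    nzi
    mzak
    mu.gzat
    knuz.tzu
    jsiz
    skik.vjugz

vizs, nzi, mzak, mu.gzat, knuz.tzu, jsiz

vizs — σ1 onset /v/, coda /zs/ (2C) ok → licit
nzi — σ1 onset /nz/ (2C), coda /∅/ ok → licit
mzak — σ1 onset /mz/ (2C), coda /k/ ok → licit
mu.gzat — σ1 onset /m/, coda /∅/ ok; σ2 onset /gz/ (2C), coda /t/ ok → licit
knuz.tzu — σ1 onset /kn/ (2C), coda /z/ ok; σ2 onset /tz/ (2C), coda /∅/ ok → licit
jsiz — σ1 onset /js/ (2C), coda /z/ ok → licit
skik.vjugz — violates constraint 2: word begins with /s/ → illicit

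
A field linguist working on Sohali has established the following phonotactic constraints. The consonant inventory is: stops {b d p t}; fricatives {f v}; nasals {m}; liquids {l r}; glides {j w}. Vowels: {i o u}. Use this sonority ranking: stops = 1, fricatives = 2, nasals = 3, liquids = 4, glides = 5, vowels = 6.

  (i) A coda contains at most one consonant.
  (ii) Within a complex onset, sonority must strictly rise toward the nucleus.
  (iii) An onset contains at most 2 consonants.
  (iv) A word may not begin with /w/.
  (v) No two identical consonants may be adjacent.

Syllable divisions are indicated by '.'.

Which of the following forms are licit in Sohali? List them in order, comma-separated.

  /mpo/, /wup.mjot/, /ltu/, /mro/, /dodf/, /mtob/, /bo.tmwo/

/mpo/ — violates constraint (ii): syllable 1 onset /mp/: /m/ (nasal, 3) → /p/ (stop, 1) does not rise → illicit
/wup.mjot/ — violates constraint (iv): word begins with /w/ → illicit
/ltu/ — violates constraint (ii): syllable 1 onset /lt/: /l/ (liquid, 4) → /t/ (stop, 1) does not rise → illicit
/mro/ — σ1 onset /mr/ (3→4 rises), coda /∅/ ok → licit
/dodf/ — violates constraint (i): syllable 1 coda /df/ has 2 consonants (> 1) → illicit
/mtob/ — violates constraint (ii): syllable 1 onset /mt/: /m/ (nasal, 3) → /t/ (stop, 1) does not rise → illicit
/bo.tmwo/ — violates constraint (iii): syllable 2 onset /tmw/ has 3 consonants (> 2) → illicit

/mro/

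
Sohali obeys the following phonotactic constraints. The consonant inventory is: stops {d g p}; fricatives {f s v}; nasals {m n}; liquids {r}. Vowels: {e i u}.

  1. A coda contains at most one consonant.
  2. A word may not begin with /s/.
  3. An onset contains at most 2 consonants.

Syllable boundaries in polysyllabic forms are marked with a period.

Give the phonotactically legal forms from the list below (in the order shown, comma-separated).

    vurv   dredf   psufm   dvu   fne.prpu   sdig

dvu

vurv — violates constraint 1: syllable 1 coda /rv/ has 2 consonants (> 1) → phonotactically illegal
dredf — violates constraint 1: syllable 1 coda /df/ has 2 consonants (> 1) → phonotactically illegal
psufm — violates constraint 1: syllable 1 coda /fm/ has 2 consonants (> 1) → phonotactically illegal
dvu — σ1 onset /dv/ (2C), coda /∅/ ok → phonotactically legal
fne.prpu — violates constraint 3: syllable 2 onset /prp/ has 3 consonants (> 2) → phonotactically illegal
sdig — violates constraint 2: word begins with /s/ → phonotactically illegal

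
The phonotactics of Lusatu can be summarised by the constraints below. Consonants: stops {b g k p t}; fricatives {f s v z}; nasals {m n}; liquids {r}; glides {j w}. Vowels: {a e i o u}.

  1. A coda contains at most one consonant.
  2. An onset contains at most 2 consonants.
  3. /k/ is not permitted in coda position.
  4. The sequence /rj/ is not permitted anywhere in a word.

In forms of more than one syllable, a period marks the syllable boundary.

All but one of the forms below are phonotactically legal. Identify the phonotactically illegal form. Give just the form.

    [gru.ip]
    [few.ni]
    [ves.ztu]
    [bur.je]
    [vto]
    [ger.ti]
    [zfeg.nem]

[bur.je]

[gru.ip] — σ1 onset /gr/ (2C), coda /∅/ ok; σ2 onset /∅/, coda /p/ ok → phonotactically legal
[few.ni] — σ1 onset /f/, coda /w/ ok; σ2 onset /n/, coda /∅/ ok → phonotactically legal
[ves.ztu] — σ1 onset /v/, coda /s/ ok; σ2 onset /zt/ (2C), coda /∅/ ok → phonotactically legal
[bur.je] — violates constraint 4: contains banned sequence /rj/ → phonotactically illegal
[vto] — σ1 onset /vt/ (2C), coda /∅/ ok → phonotactically legal
[ger.ti] — σ1 onset /g/, coda /r/ ok; σ2 onset /t/, coda /∅/ ok → phonotactically legal
[zfeg.nem] — σ1 onset /zf/ (2C), coda /g/ ok; σ2 onset /n/, coda /m/ ok → phonotactically legal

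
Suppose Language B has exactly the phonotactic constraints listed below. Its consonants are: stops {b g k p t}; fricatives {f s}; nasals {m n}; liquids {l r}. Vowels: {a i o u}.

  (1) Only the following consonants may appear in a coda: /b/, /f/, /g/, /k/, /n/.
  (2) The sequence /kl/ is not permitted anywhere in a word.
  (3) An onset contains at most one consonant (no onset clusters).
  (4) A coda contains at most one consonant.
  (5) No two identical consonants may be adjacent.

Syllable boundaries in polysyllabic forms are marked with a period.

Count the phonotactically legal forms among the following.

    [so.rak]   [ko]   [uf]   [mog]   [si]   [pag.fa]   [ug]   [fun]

[so.rak] — σ1 onset /s/, coda /∅/ ok; σ2 onset /r/, coda /k/ ok → phonotactically legal
[ko] — σ1 onset /k/, coda /∅/ ok → phonotactically legal
[uf] — σ1 onset /∅/, coda /f/ ok → phonotactically legal
[mog] — σ1 onset /m/, coda /g/ ok → phonotactically legal
[si] — σ1 onset /s/, coda /∅/ ok → phonotactically legal
[pag.fa] — σ1 onset /p/, coda /g/ ok; σ2 onset /f/, coda /∅/ ok → phonotactically legal
[ug] — σ1 onset /∅/, coda /g/ ok → phonotactically legal
[fun] — σ1 onset /f/, coda /n/ ok → phonotactically legal
Phonotactically legal: [so.rak], [ko], [uf], [mog], [si], [pag.fa], [ug], [fun] → 8.

8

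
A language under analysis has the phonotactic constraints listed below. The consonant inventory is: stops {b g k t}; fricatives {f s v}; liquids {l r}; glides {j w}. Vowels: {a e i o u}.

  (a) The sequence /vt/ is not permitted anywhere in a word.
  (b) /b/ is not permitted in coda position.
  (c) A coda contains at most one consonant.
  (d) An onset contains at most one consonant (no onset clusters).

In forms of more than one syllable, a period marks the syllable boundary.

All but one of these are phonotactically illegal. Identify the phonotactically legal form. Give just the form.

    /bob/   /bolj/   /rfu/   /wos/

/bob/ — violates constraint (b): syllable 1 coda contains /b/ → phonotactically illegal
/bolj/ — violates constraint (c): syllable 1 coda /lj/ has 2 consonants (> 1) → phonotactically illegal
/rfu/ — violates constraint (d): syllable 1 onset /rf/ has 2 consonants (> 1) → phonotactically illegal
/wos/ — σ1 onset /w/, coda /s/ ok → phonotactically legal

/wos/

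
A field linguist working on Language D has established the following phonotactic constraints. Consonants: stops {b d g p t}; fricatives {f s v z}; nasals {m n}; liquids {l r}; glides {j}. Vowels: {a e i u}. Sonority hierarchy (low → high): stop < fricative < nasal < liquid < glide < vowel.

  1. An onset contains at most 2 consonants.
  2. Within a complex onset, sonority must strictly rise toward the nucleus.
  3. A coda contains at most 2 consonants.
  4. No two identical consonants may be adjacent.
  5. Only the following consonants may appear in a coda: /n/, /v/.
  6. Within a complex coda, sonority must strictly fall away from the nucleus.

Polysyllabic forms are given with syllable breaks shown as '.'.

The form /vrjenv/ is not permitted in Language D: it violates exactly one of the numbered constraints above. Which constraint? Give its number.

1

/vrjenv/: syllable 1 onset /vrj/ has 3 consonants (> 2).
This is a violation of constraint 1: "An onset contains at most 2 consonants."
The remaining constraints (2, 3, 4, 5, 6) are satisfied.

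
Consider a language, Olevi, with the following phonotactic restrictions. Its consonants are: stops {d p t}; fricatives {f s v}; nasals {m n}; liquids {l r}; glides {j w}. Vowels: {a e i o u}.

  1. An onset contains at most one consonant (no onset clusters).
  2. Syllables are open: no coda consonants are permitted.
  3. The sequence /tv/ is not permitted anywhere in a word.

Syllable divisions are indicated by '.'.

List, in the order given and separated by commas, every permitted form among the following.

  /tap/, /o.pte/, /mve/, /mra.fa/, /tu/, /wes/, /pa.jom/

/tap/ — violates constraint 2: syllable 1 coda /p/ has 1 consonant (> 0) → not permitted
/o.pte/ — violates constraint 1: syllable 2 onset /pt/ has 2 consonants (> 1) → not permitted
/mve/ — violates constraint 1: syllable 1 onset /mv/ has 2 consonants (> 1) → not permitted
/mra.fa/ — violates constraint 1: syllable 1 onset /mr/ has 2 consonants (> 1) → not permitted
/tu/ — σ1 onset /t/, coda /∅/ ok → permitted
/wes/ — violates constraint 2: syllable 1 coda /s/ has 1 consonant (> 0) → not permitted
/pa.jom/ — violates constraint 2: syllable 2 coda /m/ has 1 consonant (> 0) → not permitted

/tu/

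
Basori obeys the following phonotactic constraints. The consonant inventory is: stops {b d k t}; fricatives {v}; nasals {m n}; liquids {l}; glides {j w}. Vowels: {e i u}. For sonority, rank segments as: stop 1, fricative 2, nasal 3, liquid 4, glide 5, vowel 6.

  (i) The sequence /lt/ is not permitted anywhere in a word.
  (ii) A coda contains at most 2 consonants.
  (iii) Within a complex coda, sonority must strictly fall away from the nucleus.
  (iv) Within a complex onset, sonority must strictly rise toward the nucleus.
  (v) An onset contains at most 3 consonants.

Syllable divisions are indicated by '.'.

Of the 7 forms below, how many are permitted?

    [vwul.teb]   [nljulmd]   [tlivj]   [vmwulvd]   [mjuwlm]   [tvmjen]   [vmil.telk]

0

[vwul.teb] — violates constraint (i): contains banned sequence /lt/ → not permitted
[nljulmd] — violates constraint (ii): syllable 1 coda /lmd/ has 3 consonants (> 2) → not permitted
[tlivj] — violates constraint (iii): syllable 1 coda /vj/: /v/ (fricative, 2) → /j/ (glide, 5) does not fall → not permitted
[vmwulvd] — violates constraint (ii): syllable 1 coda /lvd/ has 3 consonants (> 2) → not permitted
[mjuwlm] — violates constraint (ii): syllable 1 coda /wlm/ has 3 consonants (> 2) → not permitted
[tvmjen] — violates constraint (v): syllable 1 onset /tvmj/ has 4 consonants (> 3) → not permitted
[vmil.telk] — violates constraint (i): contains banned sequence /lt/ → not permitted
No form is permitted → 0.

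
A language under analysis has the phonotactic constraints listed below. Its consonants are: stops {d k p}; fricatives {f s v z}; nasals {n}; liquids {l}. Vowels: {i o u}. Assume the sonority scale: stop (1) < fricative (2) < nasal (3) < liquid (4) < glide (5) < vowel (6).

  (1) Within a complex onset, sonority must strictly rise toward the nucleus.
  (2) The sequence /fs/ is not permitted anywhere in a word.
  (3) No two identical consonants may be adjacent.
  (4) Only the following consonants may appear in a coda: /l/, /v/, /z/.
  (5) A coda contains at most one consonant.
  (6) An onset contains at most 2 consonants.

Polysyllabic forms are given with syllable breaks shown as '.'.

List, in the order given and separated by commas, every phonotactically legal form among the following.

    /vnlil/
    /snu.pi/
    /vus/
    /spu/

/snu.pi/

/vnlil/ — violates constraint 6: syllable 1 onset /vnl/ has 3 consonants (> 2) → phonotactically illegal
/snu.pi/ — σ1 onset /sn/ (2→3 rises), coda /∅/ ok; σ2 onset /p/, coda /∅/ ok → phonotactically legal
/vus/ — violates constraint 4: syllable 1 coda contains /s/, which is not a licensed coda consonant → phonotactically illegal
/spu/ — violates constraint 1: syllable 1 onset /sp/: /s/ (fricative, 2) → /p/ (stop, 1) does not rise → phonotactically illegal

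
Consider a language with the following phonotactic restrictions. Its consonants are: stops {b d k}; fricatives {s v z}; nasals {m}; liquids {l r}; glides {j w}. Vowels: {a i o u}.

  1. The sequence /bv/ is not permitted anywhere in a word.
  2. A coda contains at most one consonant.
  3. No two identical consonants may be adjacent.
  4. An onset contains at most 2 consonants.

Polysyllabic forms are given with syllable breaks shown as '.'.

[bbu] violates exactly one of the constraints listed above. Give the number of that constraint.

[bbu]: adjacent identical consonants /bb/.
This is a violation of constraint 3: "No two identical consonants may be adjacent."
The remaining constraints (1, 2, 4) are satisfied.

3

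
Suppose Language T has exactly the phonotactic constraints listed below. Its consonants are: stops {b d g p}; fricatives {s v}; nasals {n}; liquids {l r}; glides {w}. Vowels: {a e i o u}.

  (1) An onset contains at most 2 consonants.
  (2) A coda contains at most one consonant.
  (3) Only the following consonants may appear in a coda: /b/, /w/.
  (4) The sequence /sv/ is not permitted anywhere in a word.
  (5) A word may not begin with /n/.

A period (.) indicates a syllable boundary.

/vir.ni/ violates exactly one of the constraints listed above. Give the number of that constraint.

3

/vir.ni/: syllable 1 coda contains /r/, which is not a licensed coda consonant.
This is a violation of constraint 3: "Only the following consonants may appear in a coda: /b/, /w/."
The remaining constraints (1, 2, 4, 5) are satisfied.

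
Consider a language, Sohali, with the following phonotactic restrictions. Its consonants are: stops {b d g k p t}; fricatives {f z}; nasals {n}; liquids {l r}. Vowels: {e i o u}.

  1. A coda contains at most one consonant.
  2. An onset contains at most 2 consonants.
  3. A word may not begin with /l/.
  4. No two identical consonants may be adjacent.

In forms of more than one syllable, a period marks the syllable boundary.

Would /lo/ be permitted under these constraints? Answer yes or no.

/lo/ — violates constraint 3: word begins with /l/ → not permitted

no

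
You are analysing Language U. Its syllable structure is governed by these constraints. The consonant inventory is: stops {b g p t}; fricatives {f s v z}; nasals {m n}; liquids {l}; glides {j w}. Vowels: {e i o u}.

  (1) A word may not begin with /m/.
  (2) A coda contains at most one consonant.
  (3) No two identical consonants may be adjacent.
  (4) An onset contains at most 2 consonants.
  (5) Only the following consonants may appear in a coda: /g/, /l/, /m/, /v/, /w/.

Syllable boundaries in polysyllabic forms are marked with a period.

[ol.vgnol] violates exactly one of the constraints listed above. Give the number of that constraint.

4

[ol.vgnol]: syllable 2 onset /vgn/ has 3 consonants (> 2).
This is a violation of constraint 4: "An onset contains at most 2 consonants."
The remaining constraints (1, 2, 3, 5) are satisfied.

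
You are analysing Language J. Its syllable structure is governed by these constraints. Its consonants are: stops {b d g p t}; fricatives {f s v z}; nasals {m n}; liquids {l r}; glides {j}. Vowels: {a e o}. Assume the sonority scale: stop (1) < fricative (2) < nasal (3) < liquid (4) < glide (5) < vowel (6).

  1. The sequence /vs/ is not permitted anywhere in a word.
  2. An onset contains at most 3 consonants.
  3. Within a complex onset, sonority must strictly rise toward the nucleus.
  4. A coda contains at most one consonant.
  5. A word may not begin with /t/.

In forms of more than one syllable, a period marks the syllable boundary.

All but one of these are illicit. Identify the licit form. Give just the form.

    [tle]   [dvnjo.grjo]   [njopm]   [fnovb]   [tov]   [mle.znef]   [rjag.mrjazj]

[mle.znef]

[tle] — violates constraint 5: word begins with /t/ → illicit
[dvnjo.grjo] — violates constraint 2: syllable 1 onset /dvnj/ has 4 consonants (> 3) → illicit
[njopm] — violates constraint 4: syllable 1 coda /pm/ has 2 consonants (> 1) → illicit
[fnovb] — violates constraint 4: syllable 1 coda /vb/ has 2 consonants (> 1) → illicit
[tov] — violates constraint 5: word begins with /t/ → illicit
[mle.znef] — σ1 onset /ml/ (3→4 rises), coda /∅/ ok; σ2 onset /zn/ (2→3 rises), coda /f/ ok → licit
[rjag.mrjazj] — violates constraint 4: syllable 2 coda /zj/ has 2 consonants (> 1) → illicit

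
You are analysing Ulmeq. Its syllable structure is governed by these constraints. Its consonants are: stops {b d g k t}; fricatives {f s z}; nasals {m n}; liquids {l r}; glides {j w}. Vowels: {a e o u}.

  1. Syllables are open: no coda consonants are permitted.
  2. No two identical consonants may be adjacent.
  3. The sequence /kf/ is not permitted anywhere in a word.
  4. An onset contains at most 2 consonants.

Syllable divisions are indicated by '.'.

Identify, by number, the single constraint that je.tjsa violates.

je.tjsa: syllable 2 onset /tjs/ has 3 consonants (> 2).
This is a violation of constraint 4: "An onset contains at most 2 consonants."
The remaining constraints (1, 2, 3) are satisfied.

4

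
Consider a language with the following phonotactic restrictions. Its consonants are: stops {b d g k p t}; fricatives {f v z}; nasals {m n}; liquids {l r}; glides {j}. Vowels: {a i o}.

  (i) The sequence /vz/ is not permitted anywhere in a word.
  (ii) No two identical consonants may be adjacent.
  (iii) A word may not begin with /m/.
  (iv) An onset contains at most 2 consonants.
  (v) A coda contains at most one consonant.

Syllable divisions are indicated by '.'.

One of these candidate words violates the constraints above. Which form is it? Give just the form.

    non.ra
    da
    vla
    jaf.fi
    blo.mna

jaf.fi

non.ra — σ1 onset /n/, coda /n/ ok; σ2 onset /r/, coda /∅/ ok → licit
da — σ1 onset /d/, coda /∅/ ok → licit
vla — σ1 onset /vl/ (2C), coda /∅/ ok → licit
jaf.fi — violates constraint (ii): adjacent identical consonants /ff/ → illicit
blo.mna — σ1 onset /bl/ (2C), coda /∅/ ok; σ2 onset /mn/ (2C), coda /∅/ ok → licit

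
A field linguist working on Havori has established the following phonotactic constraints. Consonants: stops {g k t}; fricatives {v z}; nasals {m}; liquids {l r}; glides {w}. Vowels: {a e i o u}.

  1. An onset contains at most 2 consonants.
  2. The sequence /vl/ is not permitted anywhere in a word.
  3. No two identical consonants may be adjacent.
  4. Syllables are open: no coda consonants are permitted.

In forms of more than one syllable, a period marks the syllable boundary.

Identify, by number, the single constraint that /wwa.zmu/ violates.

/wwa.zmu/: adjacent identical consonants /ww/.
This is a violation of constraint 3: "No two identical consonants may be adjacent."
The remaining constraints (1, 2, 4) are satisfied.

3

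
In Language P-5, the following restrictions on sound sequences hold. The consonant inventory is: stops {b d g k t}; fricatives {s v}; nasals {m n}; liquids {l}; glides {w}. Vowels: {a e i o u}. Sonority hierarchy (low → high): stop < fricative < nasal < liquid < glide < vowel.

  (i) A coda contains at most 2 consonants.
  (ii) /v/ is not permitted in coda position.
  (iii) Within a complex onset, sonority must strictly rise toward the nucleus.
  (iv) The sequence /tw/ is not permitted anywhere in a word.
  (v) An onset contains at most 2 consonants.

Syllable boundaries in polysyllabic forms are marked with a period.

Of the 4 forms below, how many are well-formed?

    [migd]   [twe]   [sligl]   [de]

[migd] — σ1 onset /m/, coda /gd/ (2C) ok → well-formed
[twe] — violates constraint (iv): contains banned sequence /tw/ → ill-formed
[sligl] — σ1 onset /sl/ (2→4 rises), coda /gl/ (2C) ok → well-formed
[de] — σ1 onset /d/, coda /∅/ ok → well-formed
Well-formed: [migd], [sligl], [de] → 3.

3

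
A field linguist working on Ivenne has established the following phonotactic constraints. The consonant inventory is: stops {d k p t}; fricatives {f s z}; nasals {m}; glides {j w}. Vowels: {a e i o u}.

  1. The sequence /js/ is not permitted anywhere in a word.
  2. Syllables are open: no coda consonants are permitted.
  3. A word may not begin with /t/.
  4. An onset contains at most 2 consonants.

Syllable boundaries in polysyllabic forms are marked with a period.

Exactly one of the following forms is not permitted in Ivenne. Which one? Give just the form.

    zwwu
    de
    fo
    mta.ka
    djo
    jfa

zwwu

zwwu — violates constraint 4: syllable 1 onset /zww/ has 3 consonants (> 2) → not permitted
de — σ1 onset /d/, coda /∅/ ok → permitted
fo — σ1 onset /f/, coda /∅/ ok → permitted
mta.ka — σ1 onset /mt/ (2C), coda /∅/ ok; σ2 onset /k/, coda /∅/ ok → permitted
djo — σ1 onset /dj/ (2C), coda /∅/ ok → permitted
jfa — σ1 onset /jf/ (2C), coda /∅/ ok → permitted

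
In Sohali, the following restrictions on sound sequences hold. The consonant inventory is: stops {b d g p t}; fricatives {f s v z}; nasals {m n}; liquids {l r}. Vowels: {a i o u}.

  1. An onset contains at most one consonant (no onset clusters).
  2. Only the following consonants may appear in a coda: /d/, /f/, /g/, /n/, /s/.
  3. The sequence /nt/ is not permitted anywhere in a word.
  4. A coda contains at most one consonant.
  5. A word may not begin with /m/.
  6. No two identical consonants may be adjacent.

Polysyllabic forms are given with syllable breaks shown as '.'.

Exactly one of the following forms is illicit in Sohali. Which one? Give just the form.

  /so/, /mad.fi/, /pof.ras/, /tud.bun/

/so/ — σ1 onset /s/, coda /∅/ ok → licit
/mad.fi/ — violates constraint 5: word begins with /m/ → illicit
/pof.ras/ — σ1 onset /p/, coda /f/ ok; σ2 onset /r/, coda /s/ ok → licit
/tud.bun/ — σ1 onset /t/, coda /d/ ok; σ2 onset /b/, coda /n/ ok → licit

/mad.fi/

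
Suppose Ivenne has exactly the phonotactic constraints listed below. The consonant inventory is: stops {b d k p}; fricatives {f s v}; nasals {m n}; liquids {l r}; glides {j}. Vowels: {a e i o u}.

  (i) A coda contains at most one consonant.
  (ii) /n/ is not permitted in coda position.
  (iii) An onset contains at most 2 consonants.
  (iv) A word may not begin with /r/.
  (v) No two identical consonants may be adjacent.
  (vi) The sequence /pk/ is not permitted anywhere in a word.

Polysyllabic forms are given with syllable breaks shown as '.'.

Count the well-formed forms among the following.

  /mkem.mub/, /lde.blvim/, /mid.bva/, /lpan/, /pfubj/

1

/mkem.mub/ — violates constraint (v): adjacent identical consonants /mm/ → ill-formed
/lde.blvim/ — violates constraint (iii): syllable 2 onset /blv/ has 3 consonants (> 2) → ill-formed
/mid.bva/ — σ1 onset /m/, coda /d/ ok; σ2 onset /bv/ (2C), coda /∅/ ok → well-formed
/lpan/ — violates constraint (ii): syllable 1 coda contains /n/ → ill-formed
/pfubj/ — violates constraint (i): syllable 1 coda /bj/ has 2 consonants (> 1) → ill-formed
Well-formed: /mid.bva/ → 1.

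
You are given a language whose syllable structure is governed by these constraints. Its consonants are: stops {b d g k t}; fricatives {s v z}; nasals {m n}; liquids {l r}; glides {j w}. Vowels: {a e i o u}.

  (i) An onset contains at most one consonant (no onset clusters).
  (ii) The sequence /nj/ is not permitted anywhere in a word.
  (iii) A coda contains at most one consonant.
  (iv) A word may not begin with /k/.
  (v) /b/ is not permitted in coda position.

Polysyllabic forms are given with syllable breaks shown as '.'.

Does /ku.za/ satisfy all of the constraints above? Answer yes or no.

/ku.za/ — violates constraint (iv): word begins with /k/ → illicit

no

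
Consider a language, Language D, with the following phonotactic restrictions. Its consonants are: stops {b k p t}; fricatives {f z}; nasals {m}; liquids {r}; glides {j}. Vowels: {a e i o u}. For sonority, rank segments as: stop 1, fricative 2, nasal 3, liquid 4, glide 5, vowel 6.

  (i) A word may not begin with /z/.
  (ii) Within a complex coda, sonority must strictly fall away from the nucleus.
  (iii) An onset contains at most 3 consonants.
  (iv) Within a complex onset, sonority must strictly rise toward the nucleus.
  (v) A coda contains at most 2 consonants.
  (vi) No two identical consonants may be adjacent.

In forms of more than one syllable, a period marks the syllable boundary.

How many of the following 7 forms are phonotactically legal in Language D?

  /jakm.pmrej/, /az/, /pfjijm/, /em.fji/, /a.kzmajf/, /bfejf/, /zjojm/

/jakm.pmrej/ — violates constraint (ii): syllable 1 coda /km/: /k/ (stop, 1) → /m/ (nasal, 3) does not fall → phonotactically illegal
/az/ — σ1 onset /∅/, coda /z/ ok → phonotactically legal
/pfjijm/ — σ1 onset /pfj/ (1→2→5 rises), coda /jm/ (5→3 falls) ok → phonotactically legal
/em.fji/ — σ1 onset /∅/, coda /m/ ok; σ2 onset /fj/ (2→5 rises), coda /∅/ ok → phonotactically legal
/a.kzmajf/ — σ1 onset /∅/, coda /∅/ ok; σ2 onset /kzm/ (1→2→3 rises), coda /jf/ (5→2 falls) ok → phonotactically legal
/bfejf/ — σ1 onset /bf/ (1→2 rises), coda /jf/ (5→2 falls) ok → phonotactically legal
/zjojm/ — violates constraint (i): word begins with /z/ → phonotactically illegal
Phonotactically legal: /az/, /pfjijm/, /em.fji/, /a.kzmajf/, /bfejf/ → 5.

5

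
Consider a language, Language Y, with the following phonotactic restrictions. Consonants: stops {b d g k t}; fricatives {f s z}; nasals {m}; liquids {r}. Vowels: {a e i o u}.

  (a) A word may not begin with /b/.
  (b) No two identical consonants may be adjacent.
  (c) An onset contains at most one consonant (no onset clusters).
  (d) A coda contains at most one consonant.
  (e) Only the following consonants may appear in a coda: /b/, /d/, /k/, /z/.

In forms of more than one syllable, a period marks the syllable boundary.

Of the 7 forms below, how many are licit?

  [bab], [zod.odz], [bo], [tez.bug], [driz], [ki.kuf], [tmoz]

[bab] — violates constraint (a): word begins with /b/ → illicit
[zod.odz] — violates constraint (d): syllable 2 coda /dz/ has 2 consonants (> 1) → illicit
[bo] — violates constraint (a): word begins with /b/ → illicit
[tez.bug] — violates constraint (e): syllable 2 coda contains /g/, which is not a licensed coda consonant → illicit
[driz] — violates constraint (c): syllable 1 onset /dr/ has 2 consonants (> 1) → illicit
[ki.kuf] — violates constraint (e): syllable 2 coda contains /f/, which is not a licensed coda consonant → illicit
[tmoz] — violates constraint (c): syllable 1 onset /tm/ has 2 consonants (> 1) → illicit
No form is licit → 0.

0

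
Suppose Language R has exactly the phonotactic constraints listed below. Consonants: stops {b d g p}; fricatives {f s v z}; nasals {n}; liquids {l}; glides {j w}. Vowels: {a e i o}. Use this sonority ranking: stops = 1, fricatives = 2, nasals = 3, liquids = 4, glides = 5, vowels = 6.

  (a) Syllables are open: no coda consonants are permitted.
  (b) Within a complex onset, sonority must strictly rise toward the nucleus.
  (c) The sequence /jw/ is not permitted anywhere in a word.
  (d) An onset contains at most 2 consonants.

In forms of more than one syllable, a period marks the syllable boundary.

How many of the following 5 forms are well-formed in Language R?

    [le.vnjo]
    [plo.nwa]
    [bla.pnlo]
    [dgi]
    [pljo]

1

[le.vnjo] — violates constraint (d): syllable 2 onset /vnj/ has 3 consonants (> 2) → ill-formed
[plo.nwa] — σ1 onset /pl/ (1→4 rises), coda /∅/ ok; σ2 onset /nw/ (3→5 rises), coda /∅/ ok → well-formed
[bla.pnlo] — violates constraint (d): syllable 2 onset /pnl/ has 3 consonants (> 2) → ill-formed
[dgi] — violates constraint (b): syllable 1 onset /dg/: /d/ (stop, 1) → /g/ (stop, 1) does not rise → ill-formed
[pljo] — violates constraint (d): syllable 1 onset /plj/ has 3 consonants (> 2) → ill-formed
Well-formed: [plo.nwa] → 1.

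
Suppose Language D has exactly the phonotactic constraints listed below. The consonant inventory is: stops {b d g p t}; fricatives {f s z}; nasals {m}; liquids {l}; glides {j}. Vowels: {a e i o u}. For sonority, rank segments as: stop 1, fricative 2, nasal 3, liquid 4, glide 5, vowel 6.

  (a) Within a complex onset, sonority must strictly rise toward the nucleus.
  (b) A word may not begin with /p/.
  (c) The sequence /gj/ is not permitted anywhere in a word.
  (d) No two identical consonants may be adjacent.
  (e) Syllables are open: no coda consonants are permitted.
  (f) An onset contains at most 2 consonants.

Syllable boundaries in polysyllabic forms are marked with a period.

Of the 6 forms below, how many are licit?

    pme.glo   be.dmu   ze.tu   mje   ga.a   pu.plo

pme.glo — violates constraint (b): word begins with /p/ → illicit
be.dmu — σ1 onset /b/, coda /∅/ ok; σ2 onset /dm/ (1→3 rises), coda /∅/ ok → licit
ze.tu — σ1 onset /z/, coda /∅/ ok; σ2 onset /t/, coda /∅/ ok → licit
mje — σ1 onset /mj/ (3→5 rises), coda /∅/ ok → licit
ga.a — σ1 onset /g/, coda /∅/ ok; σ2 onset /∅/, coda /∅/ ok → licit
pu.plo — violates constraint (b): word begins with /p/ → illicit
Licit: be.dmu, ze.tu, mje, ga.a → 4.

4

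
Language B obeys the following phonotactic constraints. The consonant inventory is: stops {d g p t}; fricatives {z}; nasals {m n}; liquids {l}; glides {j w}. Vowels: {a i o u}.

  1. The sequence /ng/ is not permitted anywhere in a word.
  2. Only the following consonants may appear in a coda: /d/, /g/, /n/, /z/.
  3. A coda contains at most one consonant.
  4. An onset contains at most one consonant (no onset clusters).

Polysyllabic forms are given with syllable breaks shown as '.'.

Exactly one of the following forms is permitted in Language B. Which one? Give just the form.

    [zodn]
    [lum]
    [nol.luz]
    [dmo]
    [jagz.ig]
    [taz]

[zodn] — violates constraint 3: syllable 1 coda /dn/ has 2 consonants (> 1) → not permitted
[lum] — violates constraint 2: syllable 1 coda contains /m/, which is not a licensed coda consonant → not permitted
[nol.luz] — violates constraint 2: syllable 1 coda contains /l/, which is not a licensed coda consonant → not permitted
[dmo] — violates constraint 4: syllable 1 onset /dm/ has 2 consonants (> 1) → not permitted
[jagz.ig] — violates constraint 3: syllable 1 coda /gz/ has 2 consonants (> 1) → not permitted
[taz] — σ1 onset /t/, coda /z/ ok → permitted

[taz]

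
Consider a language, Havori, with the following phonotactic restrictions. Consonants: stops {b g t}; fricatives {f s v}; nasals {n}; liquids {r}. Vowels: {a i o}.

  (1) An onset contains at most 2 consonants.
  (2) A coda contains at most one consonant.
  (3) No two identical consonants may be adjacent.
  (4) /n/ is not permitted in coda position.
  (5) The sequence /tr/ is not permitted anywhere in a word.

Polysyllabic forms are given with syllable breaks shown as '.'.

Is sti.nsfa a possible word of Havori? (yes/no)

sti.nsfa — violates constraint 1: syllable 2 onset /nsf/ has 3 consonants (> 2) → illicit

no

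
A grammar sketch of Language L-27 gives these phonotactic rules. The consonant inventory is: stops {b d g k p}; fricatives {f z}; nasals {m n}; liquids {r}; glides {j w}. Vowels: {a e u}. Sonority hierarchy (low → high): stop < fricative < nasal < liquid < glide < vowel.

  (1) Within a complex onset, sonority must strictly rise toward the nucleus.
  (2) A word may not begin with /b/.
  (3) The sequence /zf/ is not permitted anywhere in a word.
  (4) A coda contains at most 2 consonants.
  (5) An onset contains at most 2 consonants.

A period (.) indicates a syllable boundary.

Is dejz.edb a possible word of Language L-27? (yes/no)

yes

dejz.edb — σ1 onset /d/, coda /jz/ (2C) ok; σ2 onset /∅/, coda /db/ (2C) ok → well-formed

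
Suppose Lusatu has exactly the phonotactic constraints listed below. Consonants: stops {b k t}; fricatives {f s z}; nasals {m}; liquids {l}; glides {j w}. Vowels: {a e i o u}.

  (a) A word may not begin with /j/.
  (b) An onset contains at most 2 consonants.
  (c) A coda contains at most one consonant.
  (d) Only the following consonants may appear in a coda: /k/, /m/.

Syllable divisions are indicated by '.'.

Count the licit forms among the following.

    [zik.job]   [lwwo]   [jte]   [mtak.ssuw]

[zik.job] — violates constraint (d): syllable 2 coda contains /b/, which is not a licensed coda consonant → illicit
[lwwo] — violates constraint (b): syllable 1 onset /lww/ has 3 consonants (> 2) → illicit
[jte] — violates constraint (a): word begins with /j/ → illicit
[mtak.ssuw] — violates constraint (d): syllable 2 coda contains /w/, which is not a licensed coda consonant → illicit
No form is licit → 0.

0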